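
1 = 1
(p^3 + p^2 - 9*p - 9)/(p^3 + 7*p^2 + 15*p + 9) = (p - 3)/(p + 3)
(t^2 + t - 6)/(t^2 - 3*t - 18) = (t - 2)/(t - 6)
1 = 1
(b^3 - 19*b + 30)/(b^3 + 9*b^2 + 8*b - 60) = (b - 3)/(b + 6)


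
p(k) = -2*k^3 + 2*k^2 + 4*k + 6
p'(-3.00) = -62.00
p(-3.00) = 66.00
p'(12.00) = -812.00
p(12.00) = -3114.00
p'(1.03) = 1.75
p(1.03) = 10.06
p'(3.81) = -67.86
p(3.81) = -60.34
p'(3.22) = -45.33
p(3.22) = -27.16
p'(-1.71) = -20.38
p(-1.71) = 15.01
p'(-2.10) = -30.86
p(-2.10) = 24.94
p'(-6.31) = -260.14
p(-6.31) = 562.87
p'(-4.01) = -108.52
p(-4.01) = 151.08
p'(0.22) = 4.59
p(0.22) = 6.96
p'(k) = -6*k^2 + 4*k + 4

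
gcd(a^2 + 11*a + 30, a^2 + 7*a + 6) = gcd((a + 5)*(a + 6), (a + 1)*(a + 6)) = a + 6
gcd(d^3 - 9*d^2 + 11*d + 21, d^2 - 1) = d + 1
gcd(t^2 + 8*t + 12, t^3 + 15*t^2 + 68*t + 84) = t^2 + 8*t + 12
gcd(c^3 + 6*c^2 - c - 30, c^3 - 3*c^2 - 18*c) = c + 3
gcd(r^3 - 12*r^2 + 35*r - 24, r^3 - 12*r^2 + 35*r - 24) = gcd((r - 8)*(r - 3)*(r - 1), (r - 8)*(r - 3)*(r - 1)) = r^3 - 12*r^2 + 35*r - 24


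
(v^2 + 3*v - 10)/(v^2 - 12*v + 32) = (v^2 + 3*v - 10)/(v^2 - 12*v + 32)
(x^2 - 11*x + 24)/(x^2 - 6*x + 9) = (x - 8)/(x - 3)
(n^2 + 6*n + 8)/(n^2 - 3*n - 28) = (n + 2)/(n - 7)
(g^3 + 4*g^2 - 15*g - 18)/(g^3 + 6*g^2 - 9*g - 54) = (g + 1)/(g + 3)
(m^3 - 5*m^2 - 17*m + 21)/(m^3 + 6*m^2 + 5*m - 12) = (m - 7)/(m + 4)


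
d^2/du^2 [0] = 0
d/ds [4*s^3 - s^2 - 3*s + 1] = 12*s^2 - 2*s - 3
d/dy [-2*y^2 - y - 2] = -4*y - 1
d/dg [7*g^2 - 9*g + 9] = 14*g - 9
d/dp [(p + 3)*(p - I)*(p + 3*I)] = 3*p^2 + p*(6 + 4*I) + 3 + 6*I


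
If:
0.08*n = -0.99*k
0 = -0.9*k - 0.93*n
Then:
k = 0.00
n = 0.00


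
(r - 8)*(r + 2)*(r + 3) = r^3 - 3*r^2 - 34*r - 48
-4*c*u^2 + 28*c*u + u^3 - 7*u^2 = u*(-4*c + u)*(u - 7)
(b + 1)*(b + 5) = b^2 + 6*b + 5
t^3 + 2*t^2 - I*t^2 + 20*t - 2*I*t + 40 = (t + 2)*(t - 5*I)*(t + 4*I)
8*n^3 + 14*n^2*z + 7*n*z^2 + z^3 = (n + z)*(2*n + z)*(4*n + z)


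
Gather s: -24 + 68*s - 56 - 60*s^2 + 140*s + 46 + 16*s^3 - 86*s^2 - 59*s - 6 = 16*s^3 - 146*s^2 + 149*s - 40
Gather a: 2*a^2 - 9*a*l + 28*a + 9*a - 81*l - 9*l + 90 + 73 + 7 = 2*a^2 + a*(37 - 9*l) - 90*l + 170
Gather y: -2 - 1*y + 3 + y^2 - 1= y^2 - y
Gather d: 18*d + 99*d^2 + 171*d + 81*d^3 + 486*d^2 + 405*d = 81*d^3 + 585*d^2 + 594*d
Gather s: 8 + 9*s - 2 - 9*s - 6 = 0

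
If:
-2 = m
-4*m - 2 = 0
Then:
No Solution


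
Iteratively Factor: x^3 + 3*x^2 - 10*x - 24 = (x + 2)*(x^2 + x - 12) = (x - 3)*(x + 2)*(x + 4)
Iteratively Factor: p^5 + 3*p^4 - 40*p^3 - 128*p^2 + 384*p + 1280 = (p + 4)*(p^4 - p^3 - 36*p^2 + 16*p + 320) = (p + 4)^2*(p^3 - 5*p^2 - 16*p + 80) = (p - 5)*(p + 4)^2*(p^2 - 16) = (p - 5)*(p + 4)^3*(p - 4)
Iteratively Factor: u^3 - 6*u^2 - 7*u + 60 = (u - 5)*(u^2 - u - 12) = (u - 5)*(u - 4)*(u + 3)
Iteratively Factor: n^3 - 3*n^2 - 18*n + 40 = (n - 5)*(n^2 + 2*n - 8) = (n - 5)*(n - 2)*(n + 4)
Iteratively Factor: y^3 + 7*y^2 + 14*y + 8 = (y + 1)*(y^2 + 6*y + 8) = (y + 1)*(y + 4)*(y + 2)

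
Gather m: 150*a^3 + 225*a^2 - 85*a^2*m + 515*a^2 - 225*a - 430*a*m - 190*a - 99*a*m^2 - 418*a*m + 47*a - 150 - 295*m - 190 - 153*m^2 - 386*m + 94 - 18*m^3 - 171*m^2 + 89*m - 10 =150*a^3 + 740*a^2 - 368*a - 18*m^3 + m^2*(-99*a - 324) + m*(-85*a^2 - 848*a - 592) - 256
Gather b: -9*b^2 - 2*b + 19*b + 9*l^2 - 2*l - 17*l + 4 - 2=-9*b^2 + 17*b + 9*l^2 - 19*l + 2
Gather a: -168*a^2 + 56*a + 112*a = -168*a^2 + 168*a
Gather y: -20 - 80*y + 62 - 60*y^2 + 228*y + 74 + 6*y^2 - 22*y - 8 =-54*y^2 + 126*y + 108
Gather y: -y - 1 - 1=-y - 2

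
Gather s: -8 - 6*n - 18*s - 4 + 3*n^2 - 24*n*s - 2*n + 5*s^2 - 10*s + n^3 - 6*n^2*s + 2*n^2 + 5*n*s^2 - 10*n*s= n^3 + 5*n^2 - 8*n + s^2*(5*n + 5) + s*(-6*n^2 - 34*n - 28) - 12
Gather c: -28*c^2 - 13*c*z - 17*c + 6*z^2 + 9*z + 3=-28*c^2 + c*(-13*z - 17) + 6*z^2 + 9*z + 3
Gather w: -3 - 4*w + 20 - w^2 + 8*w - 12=-w^2 + 4*w + 5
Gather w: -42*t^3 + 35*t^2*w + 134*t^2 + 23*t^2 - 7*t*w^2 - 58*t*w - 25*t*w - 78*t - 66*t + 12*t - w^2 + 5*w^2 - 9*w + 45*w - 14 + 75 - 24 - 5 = -42*t^3 + 157*t^2 - 132*t + w^2*(4 - 7*t) + w*(35*t^2 - 83*t + 36) + 32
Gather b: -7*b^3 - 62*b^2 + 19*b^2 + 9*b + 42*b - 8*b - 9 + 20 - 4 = -7*b^3 - 43*b^2 + 43*b + 7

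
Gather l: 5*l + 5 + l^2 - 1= l^2 + 5*l + 4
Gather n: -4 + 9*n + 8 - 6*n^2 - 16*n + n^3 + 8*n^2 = n^3 + 2*n^2 - 7*n + 4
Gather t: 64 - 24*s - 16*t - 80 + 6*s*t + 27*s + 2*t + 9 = 3*s + t*(6*s - 14) - 7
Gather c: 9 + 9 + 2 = 20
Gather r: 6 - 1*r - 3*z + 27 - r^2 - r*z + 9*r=-r^2 + r*(8 - z) - 3*z + 33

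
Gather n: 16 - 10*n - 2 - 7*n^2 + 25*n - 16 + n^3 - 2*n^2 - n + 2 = n^3 - 9*n^2 + 14*n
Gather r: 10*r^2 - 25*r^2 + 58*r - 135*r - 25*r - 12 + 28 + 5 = -15*r^2 - 102*r + 21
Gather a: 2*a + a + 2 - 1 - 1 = 3*a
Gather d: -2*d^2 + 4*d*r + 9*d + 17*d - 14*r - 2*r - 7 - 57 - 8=-2*d^2 + d*(4*r + 26) - 16*r - 72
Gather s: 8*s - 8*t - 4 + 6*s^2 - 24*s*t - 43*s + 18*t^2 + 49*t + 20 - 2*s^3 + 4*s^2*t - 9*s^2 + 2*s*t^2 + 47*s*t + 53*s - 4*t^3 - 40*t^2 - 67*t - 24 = -2*s^3 + s^2*(4*t - 3) + s*(2*t^2 + 23*t + 18) - 4*t^3 - 22*t^2 - 26*t - 8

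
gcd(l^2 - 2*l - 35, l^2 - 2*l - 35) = l^2 - 2*l - 35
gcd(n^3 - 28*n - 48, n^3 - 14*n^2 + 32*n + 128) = n + 2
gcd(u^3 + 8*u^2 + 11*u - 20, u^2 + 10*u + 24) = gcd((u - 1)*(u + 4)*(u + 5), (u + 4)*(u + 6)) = u + 4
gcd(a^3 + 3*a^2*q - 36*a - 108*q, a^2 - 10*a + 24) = a - 6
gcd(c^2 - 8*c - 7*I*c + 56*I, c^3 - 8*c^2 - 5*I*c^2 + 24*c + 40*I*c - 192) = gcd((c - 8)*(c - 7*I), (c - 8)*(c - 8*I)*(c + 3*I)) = c - 8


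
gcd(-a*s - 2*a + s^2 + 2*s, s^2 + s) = 1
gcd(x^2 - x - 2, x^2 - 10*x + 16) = x - 2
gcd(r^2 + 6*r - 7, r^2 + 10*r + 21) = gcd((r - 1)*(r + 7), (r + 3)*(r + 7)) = r + 7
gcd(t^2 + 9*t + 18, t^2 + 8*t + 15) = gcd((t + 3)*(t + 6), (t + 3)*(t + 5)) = t + 3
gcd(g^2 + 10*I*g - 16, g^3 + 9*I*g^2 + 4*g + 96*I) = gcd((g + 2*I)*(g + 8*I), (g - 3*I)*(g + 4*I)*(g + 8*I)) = g + 8*I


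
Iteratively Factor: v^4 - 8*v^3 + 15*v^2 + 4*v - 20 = (v - 2)*(v^3 - 6*v^2 + 3*v + 10) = (v - 5)*(v - 2)*(v^2 - v - 2) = (v - 5)*(v - 2)^2*(v + 1)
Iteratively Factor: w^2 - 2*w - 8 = (w - 4)*(w + 2)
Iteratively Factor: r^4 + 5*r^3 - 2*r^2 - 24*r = (r)*(r^3 + 5*r^2 - 2*r - 24) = r*(r - 2)*(r^2 + 7*r + 12) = r*(r - 2)*(r + 3)*(r + 4)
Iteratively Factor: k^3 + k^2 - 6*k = (k + 3)*(k^2 - 2*k) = k*(k + 3)*(k - 2)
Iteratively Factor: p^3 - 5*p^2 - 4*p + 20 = (p - 2)*(p^2 - 3*p - 10) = (p - 5)*(p - 2)*(p + 2)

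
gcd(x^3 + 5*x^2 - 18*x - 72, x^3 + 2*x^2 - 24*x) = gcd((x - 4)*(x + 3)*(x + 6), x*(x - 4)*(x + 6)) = x^2 + 2*x - 24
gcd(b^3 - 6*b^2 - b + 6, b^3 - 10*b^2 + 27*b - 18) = b^2 - 7*b + 6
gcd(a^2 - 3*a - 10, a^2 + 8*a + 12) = a + 2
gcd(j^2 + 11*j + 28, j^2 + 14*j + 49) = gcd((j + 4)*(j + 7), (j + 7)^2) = j + 7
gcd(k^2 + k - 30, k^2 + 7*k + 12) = 1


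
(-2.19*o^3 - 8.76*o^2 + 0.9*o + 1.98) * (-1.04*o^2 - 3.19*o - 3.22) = 2.2776*o^5 + 16.0965*o^4 + 34.0602*o^3 + 23.277*o^2 - 9.2142*o - 6.3756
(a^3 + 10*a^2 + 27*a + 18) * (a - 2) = a^4 + 8*a^3 + 7*a^2 - 36*a - 36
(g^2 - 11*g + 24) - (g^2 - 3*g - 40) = 64 - 8*g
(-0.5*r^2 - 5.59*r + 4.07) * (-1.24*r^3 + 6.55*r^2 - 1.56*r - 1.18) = 0.62*r^5 + 3.6566*r^4 - 40.8813*r^3 + 35.9689*r^2 + 0.246999999999999*r - 4.8026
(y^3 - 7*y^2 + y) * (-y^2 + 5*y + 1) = -y^5 + 12*y^4 - 35*y^3 - 2*y^2 + y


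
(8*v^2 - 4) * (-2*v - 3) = -16*v^3 - 24*v^2 + 8*v + 12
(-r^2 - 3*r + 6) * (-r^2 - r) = r^4 + 4*r^3 - 3*r^2 - 6*r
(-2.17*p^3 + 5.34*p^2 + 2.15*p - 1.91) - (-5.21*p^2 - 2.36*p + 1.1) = -2.17*p^3 + 10.55*p^2 + 4.51*p - 3.01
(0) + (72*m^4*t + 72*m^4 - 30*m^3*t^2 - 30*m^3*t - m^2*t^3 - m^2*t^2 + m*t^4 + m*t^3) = 72*m^4*t + 72*m^4 - 30*m^3*t^2 - 30*m^3*t - m^2*t^3 - m^2*t^2 + m*t^4 + m*t^3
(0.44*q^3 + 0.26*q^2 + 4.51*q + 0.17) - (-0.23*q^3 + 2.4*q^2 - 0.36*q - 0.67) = 0.67*q^3 - 2.14*q^2 + 4.87*q + 0.84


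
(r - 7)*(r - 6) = r^2 - 13*r + 42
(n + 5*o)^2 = n^2 + 10*n*o + 25*o^2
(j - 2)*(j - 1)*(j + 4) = j^3 + j^2 - 10*j + 8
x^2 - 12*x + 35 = (x - 7)*(x - 5)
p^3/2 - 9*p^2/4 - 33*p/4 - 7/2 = (p/2 + 1)*(p - 7)*(p + 1/2)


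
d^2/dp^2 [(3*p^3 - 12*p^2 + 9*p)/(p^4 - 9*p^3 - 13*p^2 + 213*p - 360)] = 6*(p^6 - 3*p^5 + 111*p^4 - 1093*p^3 + 2880*p^2 - 2160*p + 10680)/(p^9 - 18*p^8 + 15*p^7 + 1260*p^6 - 4785*p^5 - 26658*p^4 + 147329*p^3 + 86760*p^2 - 1339200*p + 1728000)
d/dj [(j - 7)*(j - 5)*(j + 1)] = 3*j^2 - 22*j + 23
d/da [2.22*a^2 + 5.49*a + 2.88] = 4.44*a + 5.49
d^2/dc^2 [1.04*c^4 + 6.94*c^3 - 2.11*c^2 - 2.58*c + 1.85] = 12.48*c^2 + 41.64*c - 4.22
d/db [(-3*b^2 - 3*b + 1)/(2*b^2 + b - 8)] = (3*b^2 + 44*b + 23)/(4*b^4 + 4*b^3 - 31*b^2 - 16*b + 64)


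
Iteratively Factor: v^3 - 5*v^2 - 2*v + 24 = (v - 4)*(v^2 - v - 6) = (v - 4)*(v + 2)*(v - 3)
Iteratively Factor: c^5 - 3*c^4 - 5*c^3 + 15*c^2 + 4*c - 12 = (c - 2)*(c^4 - c^3 - 7*c^2 + c + 6) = (c - 2)*(c + 2)*(c^3 - 3*c^2 - c + 3) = (c - 3)*(c - 2)*(c + 2)*(c^2 - 1) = (c - 3)*(c - 2)*(c - 1)*(c + 2)*(c + 1)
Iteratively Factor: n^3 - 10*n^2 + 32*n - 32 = (n - 4)*(n^2 - 6*n + 8) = (n - 4)^2*(n - 2)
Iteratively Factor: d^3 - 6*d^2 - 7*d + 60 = (d - 5)*(d^2 - d - 12) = (d - 5)*(d - 4)*(d + 3)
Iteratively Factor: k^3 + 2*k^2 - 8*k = (k + 4)*(k^2 - 2*k) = (k - 2)*(k + 4)*(k)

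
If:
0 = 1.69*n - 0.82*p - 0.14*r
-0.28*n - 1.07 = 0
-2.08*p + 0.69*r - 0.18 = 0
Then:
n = -3.82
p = -5.23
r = -15.50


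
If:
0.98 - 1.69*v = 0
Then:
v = 0.58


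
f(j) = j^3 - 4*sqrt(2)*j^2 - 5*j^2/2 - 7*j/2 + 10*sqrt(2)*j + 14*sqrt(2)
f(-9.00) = -1465.69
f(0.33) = 22.46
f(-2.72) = -89.62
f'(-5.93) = 212.88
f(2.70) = 8.75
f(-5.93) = -538.67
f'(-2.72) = 77.21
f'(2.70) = -11.53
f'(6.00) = 20.76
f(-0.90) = 2.89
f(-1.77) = -30.14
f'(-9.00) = 400.47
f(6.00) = 6.01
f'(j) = 3*j^2 - 8*sqrt(2)*j - 5*j - 7/2 + 10*sqrt(2)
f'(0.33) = 5.59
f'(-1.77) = 48.92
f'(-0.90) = 27.75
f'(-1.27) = 36.20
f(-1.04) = -1.22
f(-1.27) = -8.92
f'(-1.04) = 30.85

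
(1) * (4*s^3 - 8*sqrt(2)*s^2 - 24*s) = 4*s^3 - 8*sqrt(2)*s^2 - 24*s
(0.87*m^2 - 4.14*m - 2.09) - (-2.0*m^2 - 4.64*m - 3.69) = 2.87*m^2 + 0.5*m + 1.6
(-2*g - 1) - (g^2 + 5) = -g^2 - 2*g - 6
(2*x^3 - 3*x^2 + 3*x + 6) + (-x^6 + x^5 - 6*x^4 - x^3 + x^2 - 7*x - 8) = -x^6 + x^5 - 6*x^4 + x^3 - 2*x^2 - 4*x - 2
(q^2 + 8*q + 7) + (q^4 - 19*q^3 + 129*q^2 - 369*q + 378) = q^4 - 19*q^3 + 130*q^2 - 361*q + 385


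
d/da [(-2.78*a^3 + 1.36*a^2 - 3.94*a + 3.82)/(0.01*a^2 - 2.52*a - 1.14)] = (-0.0278*a^4 + 14.0112*a^3 + 6.1198*a^2 - 3.1772*a + 14.118)/(0.0001*a^4 - 0.0504*a^3 + 6.3276*a^2 + 5.7456*a + 1.2996)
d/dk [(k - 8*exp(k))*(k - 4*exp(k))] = -12*k*exp(k) + 2*k + 64*exp(2*k) - 12*exp(k)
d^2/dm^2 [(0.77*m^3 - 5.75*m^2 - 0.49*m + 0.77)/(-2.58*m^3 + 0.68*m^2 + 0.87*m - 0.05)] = (1.4210854715202e-14*m^7 + 73.8468239999999*m^6 + 9.19976400000002*m^5 + 11.967588*m^4 + 5.86118200000001*m^3 + 8.849214*m^2 - 2.048802*m - 1.146606)/(17.173512*m^9 - 13.579056*m^8 - 13.794228*m^7 + 9.841996*m^6 + 4.125222*m^5 - 2.148096*m^4 - 0.461673*m^3 + 0.108435*m^2 - 0.006525*m + 0.000125)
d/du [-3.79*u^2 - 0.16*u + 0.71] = -7.58*u - 0.16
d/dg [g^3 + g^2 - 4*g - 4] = 3*g^2 + 2*g - 4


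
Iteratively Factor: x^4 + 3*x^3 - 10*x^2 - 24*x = (x + 4)*(x^3 - x^2 - 6*x) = (x - 3)*(x + 4)*(x^2 + 2*x) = (x - 3)*(x + 2)*(x + 4)*(x)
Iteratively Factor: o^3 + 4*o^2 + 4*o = (o + 2)*(o^2 + 2*o) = o*(o + 2)*(o + 2)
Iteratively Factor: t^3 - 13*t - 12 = (t - 4)*(t^2 + 4*t + 3) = (t - 4)*(t + 3)*(t + 1)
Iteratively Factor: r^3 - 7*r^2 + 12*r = (r - 4)*(r^2 - 3*r) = r*(r - 4)*(r - 3)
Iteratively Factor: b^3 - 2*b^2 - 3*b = (b)*(b^2 - 2*b - 3) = b*(b - 3)*(b + 1)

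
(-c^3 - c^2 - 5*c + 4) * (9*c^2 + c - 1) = -9*c^5 - 10*c^4 - 45*c^3 + 32*c^2 + 9*c - 4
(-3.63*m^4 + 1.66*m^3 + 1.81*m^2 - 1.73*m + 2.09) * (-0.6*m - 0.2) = 2.178*m^5 - 0.27*m^4 - 1.418*m^3 + 0.676*m^2 - 0.908*m - 0.418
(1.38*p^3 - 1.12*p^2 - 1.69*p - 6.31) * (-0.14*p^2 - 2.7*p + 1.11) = -0.1932*p^5 - 3.5692*p^4 + 4.7924*p^3 + 4.2032*p^2 + 15.1611*p - 7.0041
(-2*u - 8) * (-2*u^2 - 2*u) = 4*u^3 + 20*u^2 + 16*u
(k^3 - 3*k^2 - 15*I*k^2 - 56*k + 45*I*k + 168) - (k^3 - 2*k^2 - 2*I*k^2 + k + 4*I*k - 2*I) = -k^2 - 13*I*k^2 - 57*k + 41*I*k + 168 + 2*I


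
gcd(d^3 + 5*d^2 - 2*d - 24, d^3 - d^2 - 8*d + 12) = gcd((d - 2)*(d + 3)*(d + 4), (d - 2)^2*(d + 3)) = d^2 + d - 6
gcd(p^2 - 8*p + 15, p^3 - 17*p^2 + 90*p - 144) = p - 3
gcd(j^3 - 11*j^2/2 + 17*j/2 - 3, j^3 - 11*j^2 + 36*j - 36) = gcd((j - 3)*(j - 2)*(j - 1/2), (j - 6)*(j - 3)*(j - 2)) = j^2 - 5*j + 6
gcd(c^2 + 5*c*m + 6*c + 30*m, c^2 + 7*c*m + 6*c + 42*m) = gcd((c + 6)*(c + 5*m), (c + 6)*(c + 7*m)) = c + 6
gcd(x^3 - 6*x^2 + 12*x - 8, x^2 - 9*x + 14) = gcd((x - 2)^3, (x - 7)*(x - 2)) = x - 2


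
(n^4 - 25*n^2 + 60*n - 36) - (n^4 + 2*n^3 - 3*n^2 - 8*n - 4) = -2*n^3 - 22*n^2 + 68*n - 32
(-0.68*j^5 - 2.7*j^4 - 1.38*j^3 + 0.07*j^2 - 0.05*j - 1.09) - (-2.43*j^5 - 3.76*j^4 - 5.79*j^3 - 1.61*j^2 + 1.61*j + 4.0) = 1.75*j^5 + 1.06*j^4 + 4.41*j^3 + 1.68*j^2 - 1.66*j - 5.09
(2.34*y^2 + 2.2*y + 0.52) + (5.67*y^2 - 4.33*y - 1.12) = 8.01*y^2 - 2.13*y - 0.6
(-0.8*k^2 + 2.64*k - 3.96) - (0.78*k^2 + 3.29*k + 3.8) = -1.58*k^2 - 0.65*k - 7.76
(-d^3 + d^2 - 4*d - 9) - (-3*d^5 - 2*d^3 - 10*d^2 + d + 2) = 3*d^5 + d^3 + 11*d^2 - 5*d - 11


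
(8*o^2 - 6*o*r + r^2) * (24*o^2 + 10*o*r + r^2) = 192*o^4 - 64*o^3*r - 28*o^2*r^2 + 4*o*r^3 + r^4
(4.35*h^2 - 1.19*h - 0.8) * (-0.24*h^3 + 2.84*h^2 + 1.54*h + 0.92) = -1.044*h^5 + 12.6396*h^4 + 3.5114*h^3 - 0.1026*h^2 - 2.3268*h - 0.736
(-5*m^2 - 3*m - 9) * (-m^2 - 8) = 5*m^4 + 3*m^3 + 49*m^2 + 24*m + 72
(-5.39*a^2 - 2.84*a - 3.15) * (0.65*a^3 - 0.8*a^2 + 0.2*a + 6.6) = -3.5035*a^5 + 2.466*a^4 - 0.8535*a^3 - 33.622*a^2 - 19.374*a - 20.79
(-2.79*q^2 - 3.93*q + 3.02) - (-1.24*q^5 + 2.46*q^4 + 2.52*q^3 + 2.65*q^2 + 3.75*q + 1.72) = 1.24*q^5 - 2.46*q^4 - 2.52*q^3 - 5.44*q^2 - 7.68*q + 1.3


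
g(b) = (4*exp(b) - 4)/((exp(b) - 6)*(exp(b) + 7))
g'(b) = 4*exp(b)/((exp(b) - 6)*(exp(b) + 7)) - (4*exp(b) - 4)*exp(b)/((exp(b) - 6)*(exp(b) + 7)^2) - (4*exp(b) - 4)*exp(b)/((exp(b) - 6)^2*(exp(b) + 7)) = 4*(-exp(2*b) + 2*exp(b) - 41)*exp(b)/(exp(4*b) + 2*exp(3*b) - 83*exp(2*b) - 84*exp(b) + 1764)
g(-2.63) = 0.09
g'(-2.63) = -0.01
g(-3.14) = 0.09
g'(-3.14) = -0.00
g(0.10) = -0.01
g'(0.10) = -0.11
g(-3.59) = 0.09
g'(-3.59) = -0.00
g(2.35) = 0.48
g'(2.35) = -0.89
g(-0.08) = 0.01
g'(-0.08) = -0.09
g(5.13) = 0.02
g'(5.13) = -0.02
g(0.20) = -0.02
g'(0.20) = -0.13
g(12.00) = 0.00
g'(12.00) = 0.00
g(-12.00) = 0.10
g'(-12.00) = 0.00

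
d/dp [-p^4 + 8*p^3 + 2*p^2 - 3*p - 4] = -4*p^3 + 24*p^2 + 4*p - 3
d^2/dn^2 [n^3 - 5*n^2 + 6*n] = 6*n - 10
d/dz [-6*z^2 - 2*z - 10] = -12*z - 2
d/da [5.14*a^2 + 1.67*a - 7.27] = 10.28*a + 1.67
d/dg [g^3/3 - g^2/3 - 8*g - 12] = g^2 - 2*g/3 - 8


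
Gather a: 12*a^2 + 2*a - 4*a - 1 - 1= 12*a^2 - 2*a - 2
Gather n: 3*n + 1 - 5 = 3*n - 4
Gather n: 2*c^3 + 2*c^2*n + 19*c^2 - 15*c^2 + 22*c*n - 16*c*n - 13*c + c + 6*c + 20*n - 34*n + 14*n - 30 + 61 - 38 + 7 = 2*c^3 + 4*c^2 - 6*c + n*(2*c^2 + 6*c)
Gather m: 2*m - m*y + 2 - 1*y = m*(2 - y) - y + 2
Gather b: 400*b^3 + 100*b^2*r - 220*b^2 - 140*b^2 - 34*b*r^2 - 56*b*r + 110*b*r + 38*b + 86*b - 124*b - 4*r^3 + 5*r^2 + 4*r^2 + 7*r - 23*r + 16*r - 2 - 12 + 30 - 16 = 400*b^3 + b^2*(100*r - 360) + b*(-34*r^2 + 54*r) - 4*r^3 + 9*r^2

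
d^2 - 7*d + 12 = (d - 4)*(d - 3)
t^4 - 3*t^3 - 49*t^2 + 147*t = t*(t - 7)*(t - 3)*(t + 7)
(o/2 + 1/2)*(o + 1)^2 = o^3/2 + 3*o^2/2 + 3*o/2 + 1/2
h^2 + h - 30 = (h - 5)*(h + 6)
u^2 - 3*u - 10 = (u - 5)*(u + 2)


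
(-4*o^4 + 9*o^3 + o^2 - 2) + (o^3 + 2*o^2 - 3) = -4*o^4 + 10*o^3 + 3*o^2 - 5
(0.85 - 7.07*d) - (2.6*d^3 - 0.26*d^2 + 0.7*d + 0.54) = -2.6*d^3 + 0.26*d^2 - 7.77*d + 0.31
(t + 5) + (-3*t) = 5 - 2*t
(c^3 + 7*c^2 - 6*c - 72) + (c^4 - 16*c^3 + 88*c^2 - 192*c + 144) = c^4 - 15*c^3 + 95*c^2 - 198*c + 72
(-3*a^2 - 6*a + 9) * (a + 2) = -3*a^3 - 12*a^2 - 3*a + 18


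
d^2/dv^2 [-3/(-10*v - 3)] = 600/(10*v + 3)^3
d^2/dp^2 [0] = 0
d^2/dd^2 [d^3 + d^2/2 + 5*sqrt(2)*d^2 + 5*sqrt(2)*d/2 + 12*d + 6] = 6*d + 1 + 10*sqrt(2)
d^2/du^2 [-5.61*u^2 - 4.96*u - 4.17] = -11.2200000000000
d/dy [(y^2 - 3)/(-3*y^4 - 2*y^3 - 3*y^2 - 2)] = 2*y*(-3*y^4 - 2*y^3 - 3*y^2 + 3*(y^2 - 3)*(2*y^2 + y + 1) - 2)/(3*y^4 + 2*y^3 + 3*y^2 + 2)^2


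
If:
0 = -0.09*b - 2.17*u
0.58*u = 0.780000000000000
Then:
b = -32.43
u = 1.34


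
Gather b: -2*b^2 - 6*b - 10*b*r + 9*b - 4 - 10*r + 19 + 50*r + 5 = -2*b^2 + b*(3 - 10*r) + 40*r + 20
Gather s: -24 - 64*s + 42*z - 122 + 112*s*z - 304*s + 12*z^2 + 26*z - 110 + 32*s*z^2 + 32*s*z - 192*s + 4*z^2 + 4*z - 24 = s*(32*z^2 + 144*z - 560) + 16*z^2 + 72*z - 280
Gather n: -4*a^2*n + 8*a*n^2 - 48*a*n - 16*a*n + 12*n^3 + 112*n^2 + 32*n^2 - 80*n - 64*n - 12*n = 12*n^3 + n^2*(8*a + 144) + n*(-4*a^2 - 64*a - 156)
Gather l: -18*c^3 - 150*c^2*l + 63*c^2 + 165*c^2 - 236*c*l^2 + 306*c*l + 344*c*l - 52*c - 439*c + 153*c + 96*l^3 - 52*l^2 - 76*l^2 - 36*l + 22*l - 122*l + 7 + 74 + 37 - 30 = -18*c^3 + 228*c^2 - 338*c + 96*l^3 + l^2*(-236*c - 128) + l*(-150*c^2 + 650*c - 136) + 88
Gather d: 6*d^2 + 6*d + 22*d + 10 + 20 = 6*d^2 + 28*d + 30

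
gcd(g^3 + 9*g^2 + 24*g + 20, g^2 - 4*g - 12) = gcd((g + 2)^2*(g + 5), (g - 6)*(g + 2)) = g + 2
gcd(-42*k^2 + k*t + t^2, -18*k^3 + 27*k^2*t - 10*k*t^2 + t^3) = -6*k + t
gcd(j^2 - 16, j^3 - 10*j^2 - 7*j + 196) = j + 4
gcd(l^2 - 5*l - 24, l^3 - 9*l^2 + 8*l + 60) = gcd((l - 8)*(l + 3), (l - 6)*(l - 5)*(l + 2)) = 1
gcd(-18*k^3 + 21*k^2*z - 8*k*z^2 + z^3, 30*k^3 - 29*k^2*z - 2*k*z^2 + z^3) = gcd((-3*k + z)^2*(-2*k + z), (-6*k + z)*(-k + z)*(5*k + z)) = 1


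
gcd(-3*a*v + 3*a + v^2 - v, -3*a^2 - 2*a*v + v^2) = -3*a + v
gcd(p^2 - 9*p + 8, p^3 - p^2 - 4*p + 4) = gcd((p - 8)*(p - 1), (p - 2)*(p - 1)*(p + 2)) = p - 1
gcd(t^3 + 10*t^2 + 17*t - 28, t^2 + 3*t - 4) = t^2 + 3*t - 4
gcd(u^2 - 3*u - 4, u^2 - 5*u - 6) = u + 1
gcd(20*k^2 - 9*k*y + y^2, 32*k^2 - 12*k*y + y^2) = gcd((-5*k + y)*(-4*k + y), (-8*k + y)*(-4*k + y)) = -4*k + y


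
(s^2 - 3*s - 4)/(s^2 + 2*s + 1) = (s - 4)/(s + 1)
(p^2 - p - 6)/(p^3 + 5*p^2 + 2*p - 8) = (p - 3)/(p^2 + 3*p - 4)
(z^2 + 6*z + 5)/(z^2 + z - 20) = (z + 1)/(z - 4)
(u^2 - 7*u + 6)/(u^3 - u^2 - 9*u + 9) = (u - 6)/(u^2 - 9)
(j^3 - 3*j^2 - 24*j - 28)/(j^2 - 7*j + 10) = (j^3 - 3*j^2 - 24*j - 28)/(j^2 - 7*j + 10)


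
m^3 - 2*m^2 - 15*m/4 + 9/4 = (m - 3)*(m - 1/2)*(m + 3/2)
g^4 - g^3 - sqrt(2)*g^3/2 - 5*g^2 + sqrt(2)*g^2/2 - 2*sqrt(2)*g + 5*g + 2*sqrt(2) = (g - 1)*(g - 2*sqrt(2))*(g + sqrt(2)/2)*(g + sqrt(2))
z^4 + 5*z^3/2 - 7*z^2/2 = z^2*(z - 1)*(z + 7/2)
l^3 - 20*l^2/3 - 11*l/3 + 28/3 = (l - 7)*(l - 1)*(l + 4/3)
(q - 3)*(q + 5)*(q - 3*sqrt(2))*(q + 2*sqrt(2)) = q^4 - sqrt(2)*q^3 + 2*q^3 - 27*q^2 - 2*sqrt(2)*q^2 - 24*q + 15*sqrt(2)*q + 180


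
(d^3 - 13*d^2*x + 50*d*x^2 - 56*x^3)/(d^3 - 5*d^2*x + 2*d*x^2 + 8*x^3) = (d - 7*x)/(d + x)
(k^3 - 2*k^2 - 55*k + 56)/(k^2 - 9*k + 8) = k + 7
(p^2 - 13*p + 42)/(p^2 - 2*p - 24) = (p - 7)/(p + 4)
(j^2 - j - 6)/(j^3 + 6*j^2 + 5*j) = (j^2 - j - 6)/(j*(j^2 + 6*j + 5))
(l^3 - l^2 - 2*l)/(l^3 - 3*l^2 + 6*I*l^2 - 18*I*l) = (l^2 - l - 2)/(l^2 + l*(-3 + 6*I) - 18*I)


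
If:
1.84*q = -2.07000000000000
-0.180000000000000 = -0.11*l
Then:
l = 1.64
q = -1.12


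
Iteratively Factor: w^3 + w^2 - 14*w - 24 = (w - 4)*(w^2 + 5*w + 6) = (w - 4)*(w + 2)*(w + 3)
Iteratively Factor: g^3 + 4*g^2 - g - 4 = (g + 4)*(g^2 - 1) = (g + 1)*(g + 4)*(g - 1)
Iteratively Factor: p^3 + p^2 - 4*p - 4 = (p - 2)*(p^2 + 3*p + 2) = (p - 2)*(p + 1)*(p + 2)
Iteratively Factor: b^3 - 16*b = (b)*(b^2 - 16) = b*(b - 4)*(b + 4)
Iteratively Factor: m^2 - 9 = (m - 3)*(m + 3)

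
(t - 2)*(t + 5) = t^2 + 3*t - 10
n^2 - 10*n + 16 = (n - 8)*(n - 2)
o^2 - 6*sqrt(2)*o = o*(o - 6*sqrt(2))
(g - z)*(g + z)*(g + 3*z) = g^3 + 3*g^2*z - g*z^2 - 3*z^3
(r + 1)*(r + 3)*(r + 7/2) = r^3 + 15*r^2/2 + 17*r + 21/2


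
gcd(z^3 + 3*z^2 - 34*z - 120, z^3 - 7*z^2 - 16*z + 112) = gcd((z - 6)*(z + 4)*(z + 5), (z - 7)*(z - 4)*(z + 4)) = z + 4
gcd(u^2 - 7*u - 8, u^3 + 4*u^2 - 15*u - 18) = u + 1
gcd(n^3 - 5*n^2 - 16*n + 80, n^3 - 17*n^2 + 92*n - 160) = n^2 - 9*n + 20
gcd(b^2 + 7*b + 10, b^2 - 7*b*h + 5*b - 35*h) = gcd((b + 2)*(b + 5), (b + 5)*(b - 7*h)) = b + 5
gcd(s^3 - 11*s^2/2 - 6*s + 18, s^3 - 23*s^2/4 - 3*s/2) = s - 6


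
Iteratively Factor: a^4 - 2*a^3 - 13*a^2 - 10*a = (a + 1)*(a^3 - 3*a^2 - 10*a) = a*(a + 1)*(a^2 - 3*a - 10) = a*(a - 5)*(a + 1)*(a + 2)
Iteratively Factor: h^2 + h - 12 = (h + 4)*(h - 3)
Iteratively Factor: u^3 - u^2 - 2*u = (u - 2)*(u^2 + u) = (u - 2)*(u + 1)*(u)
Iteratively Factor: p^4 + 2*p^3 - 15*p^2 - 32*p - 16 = (p + 4)*(p^3 - 2*p^2 - 7*p - 4) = (p + 1)*(p + 4)*(p^2 - 3*p - 4) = (p + 1)^2*(p + 4)*(p - 4)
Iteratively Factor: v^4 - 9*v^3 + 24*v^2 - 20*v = (v - 2)*(v^3 - 7*v^2 + 10*v) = v*(v - 2)*(v^2 - 7*v + 10) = v*(v - 2)^2*(v - 5)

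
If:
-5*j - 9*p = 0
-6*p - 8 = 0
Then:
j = 12/5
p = -4/3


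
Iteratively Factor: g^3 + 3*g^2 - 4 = (g - 1)*(g^2 + 4*g + 4) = (g - 1)*(g + 2)*(g + 2)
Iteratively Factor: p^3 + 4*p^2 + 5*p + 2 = (p + 2)*(p^2 + 2*p + 1) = (p + 1)*(p + 2)*(p + 1)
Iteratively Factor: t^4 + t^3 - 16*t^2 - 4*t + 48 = (t - 3)*(t^3 + 4*t^2 - 4*t - 16) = (t - 3)*(t + 4)*(t^2 - 4) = (t - 3)*(t - 2)*(t + 4)*(t + 2)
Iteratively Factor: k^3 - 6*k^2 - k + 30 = (k - 5)*(k^2 - k - 6) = (k - 5)*(k + 2)*(k - 3)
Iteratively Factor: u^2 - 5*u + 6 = (u - 2)*(u - 3)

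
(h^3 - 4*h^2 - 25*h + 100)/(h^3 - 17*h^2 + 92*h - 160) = (h + 5)/(h - 8)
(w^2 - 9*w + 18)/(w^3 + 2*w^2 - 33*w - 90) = (w - 3)/(w^2 + 8*w + 15)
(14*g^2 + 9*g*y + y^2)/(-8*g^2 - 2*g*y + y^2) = (7*g + y)/(-4*g + y)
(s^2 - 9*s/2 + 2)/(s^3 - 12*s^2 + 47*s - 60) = (s - 1/2)/(s^2 - 8*s + 15)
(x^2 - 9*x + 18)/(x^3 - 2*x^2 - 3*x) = (x - 6)/(x*(x + 1))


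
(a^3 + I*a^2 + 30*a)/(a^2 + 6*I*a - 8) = a*(a^2 + I*a + 30)/(a^2 + 6*I*a - 8)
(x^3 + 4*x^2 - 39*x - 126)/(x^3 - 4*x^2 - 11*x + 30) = (x^2 + x - 42)/(x^2 - 7*x + 10)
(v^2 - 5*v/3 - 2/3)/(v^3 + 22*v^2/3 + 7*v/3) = (v - 2)/(v*(v + 7))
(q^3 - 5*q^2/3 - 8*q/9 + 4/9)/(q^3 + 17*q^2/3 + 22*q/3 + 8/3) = (3*q^2 - 7*q + 2)/(3*(q^2 + 5*q + 4))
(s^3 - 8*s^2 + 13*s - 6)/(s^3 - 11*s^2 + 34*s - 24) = (s - 1)/(s - 4)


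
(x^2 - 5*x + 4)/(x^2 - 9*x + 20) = (x - 1)/(x - 5)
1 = 1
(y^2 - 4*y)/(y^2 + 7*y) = (y - 4)/(y + 7)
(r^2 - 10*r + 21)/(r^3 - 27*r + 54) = (r - 7)/(r^2 + 3*r - 18)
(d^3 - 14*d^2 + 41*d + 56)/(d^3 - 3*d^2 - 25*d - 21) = (d - 8)/(d + 3)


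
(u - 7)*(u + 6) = u^2 - u - 42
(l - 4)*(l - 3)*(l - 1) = l^3 - 8*l^2 + 19*l - 12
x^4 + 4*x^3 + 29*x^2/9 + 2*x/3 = x*(x + 1/3)*(x + 2/3)*(x + 3)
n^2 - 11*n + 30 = (n - 6)*(n - 5)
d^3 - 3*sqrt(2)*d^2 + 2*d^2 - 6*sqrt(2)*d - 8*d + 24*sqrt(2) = (d - 2)*(d + 4)*(d - 3*sqrt(2))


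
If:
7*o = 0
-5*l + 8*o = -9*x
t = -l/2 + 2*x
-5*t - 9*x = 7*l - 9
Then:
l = 162/271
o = 0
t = 99/271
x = 90/271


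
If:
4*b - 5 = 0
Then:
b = 5/4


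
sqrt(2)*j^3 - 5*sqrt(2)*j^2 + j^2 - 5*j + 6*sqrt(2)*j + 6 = (j - 3)*(j - 2)*(sqrt(2)*j + 1)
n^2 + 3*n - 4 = (n - 1)*(n + 4)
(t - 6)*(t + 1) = t^2 - 5*t - 6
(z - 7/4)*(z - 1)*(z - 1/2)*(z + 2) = z^4 - 5*z^3/4 - 27*z^2/8 + 43*z/8 - 7/4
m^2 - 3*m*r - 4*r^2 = (m - 4*r)*(m + r)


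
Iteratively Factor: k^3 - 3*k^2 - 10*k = (k - 5)*(k^2 + 2*k) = (k - 5)*(k + 2)*(k)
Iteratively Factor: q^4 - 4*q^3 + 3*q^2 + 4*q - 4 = (q + 1)*(q^3 - 5*q^2 + 8*q - 4) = (q - 2)*(q + 1)*(q^2 - 3*q + 2) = (q - 2)*(q - 1)*(q + 1)*(q - 2)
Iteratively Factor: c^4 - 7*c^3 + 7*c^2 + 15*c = (c + 1)*(c^3 - 8*c^2 + 15*c) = (c - 5)*(c + 1)*(c^2 - 3*c) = c*(c - 5)*(c + 1)*(c - 3)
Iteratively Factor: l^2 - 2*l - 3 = (l + 1)*(l - 3)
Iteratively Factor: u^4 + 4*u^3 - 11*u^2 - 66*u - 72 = (u + 2)*(u^3 + 2*u^2 - 15*u - 36) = (u - 4)*(u + 2)*(u^2 + 6*u + 9) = (u - 4)*(u + 2)*(u + 3)*(u + 3)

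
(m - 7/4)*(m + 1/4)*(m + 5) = m^3 + 7*m^2/2 - 127*m/16 - 35/16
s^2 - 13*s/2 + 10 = (s - 4)*(s - 5/2)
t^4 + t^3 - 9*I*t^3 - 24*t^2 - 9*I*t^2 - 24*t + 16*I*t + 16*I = (t + 1)*(t - 4*I)^2*(t - I)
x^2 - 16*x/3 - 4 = (x - 6)*(x + 2/3)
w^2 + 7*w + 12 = (w + 3)*(w + 4)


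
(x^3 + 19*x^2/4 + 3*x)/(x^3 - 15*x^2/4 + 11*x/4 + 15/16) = 4*x*(4*x^2 + 19*x + 12)/(16*x^3 - 60*x^2 + 44*x + 15)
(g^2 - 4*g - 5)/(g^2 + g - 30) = (g + 1)/(g + 6)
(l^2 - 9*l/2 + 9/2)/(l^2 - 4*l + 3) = (l - 3/2)/(l - 1)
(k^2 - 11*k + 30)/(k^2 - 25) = (k - 6)/(k + 5)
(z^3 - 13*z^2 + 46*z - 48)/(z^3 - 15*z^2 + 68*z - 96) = (z - 2)/(z - 4)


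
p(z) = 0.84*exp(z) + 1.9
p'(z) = 0.84*exp(z)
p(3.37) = 26.33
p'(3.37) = 24.43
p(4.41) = 71.01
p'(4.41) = 69.11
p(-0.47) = 2.43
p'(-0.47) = 0.53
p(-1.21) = 2.15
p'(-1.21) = 0.25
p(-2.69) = 1.96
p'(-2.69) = 0.06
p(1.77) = 6.83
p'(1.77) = 4.93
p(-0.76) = 2.29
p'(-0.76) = 0.39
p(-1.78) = 2.04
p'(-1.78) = 0.14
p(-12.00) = 1.90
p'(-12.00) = 0.00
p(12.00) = 136715.92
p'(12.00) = 136714.02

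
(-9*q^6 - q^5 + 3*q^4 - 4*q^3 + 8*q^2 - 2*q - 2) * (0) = 0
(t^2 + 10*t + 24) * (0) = 0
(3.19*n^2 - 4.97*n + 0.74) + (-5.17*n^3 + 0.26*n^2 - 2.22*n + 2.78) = -5.17*n^3 + 3.45*n^2 - 7.19*n + 3.52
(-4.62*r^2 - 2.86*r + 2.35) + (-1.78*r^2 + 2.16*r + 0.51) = -6.4*r^2 - 0.7*r + 2.86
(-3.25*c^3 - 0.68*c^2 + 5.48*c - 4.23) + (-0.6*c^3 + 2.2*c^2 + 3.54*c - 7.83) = -3.85*c^3 + 1.52*c^2 + 9.02*c - 12.06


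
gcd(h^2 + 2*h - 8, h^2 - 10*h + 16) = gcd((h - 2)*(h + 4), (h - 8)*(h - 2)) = h - 2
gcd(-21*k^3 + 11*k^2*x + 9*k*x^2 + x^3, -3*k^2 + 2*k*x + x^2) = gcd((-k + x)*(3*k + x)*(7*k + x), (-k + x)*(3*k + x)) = -3*k^2 + 2*k*x + x^2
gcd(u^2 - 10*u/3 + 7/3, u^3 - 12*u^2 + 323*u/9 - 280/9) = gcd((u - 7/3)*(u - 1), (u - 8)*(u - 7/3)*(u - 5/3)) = u - 7/3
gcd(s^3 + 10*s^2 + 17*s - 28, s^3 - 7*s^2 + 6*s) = s - 1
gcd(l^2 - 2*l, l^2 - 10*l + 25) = 1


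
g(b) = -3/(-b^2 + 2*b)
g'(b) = -3*(2*b - 2)/(-b^2 + 2*b)^2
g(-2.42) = 0.28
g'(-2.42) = 0.18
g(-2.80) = 0.22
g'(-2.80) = 0.13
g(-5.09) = 0.08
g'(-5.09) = 0.03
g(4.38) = 0.29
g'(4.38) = -0.19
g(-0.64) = 1.78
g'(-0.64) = 3.45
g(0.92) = -3.02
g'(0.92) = 0.49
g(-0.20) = 6.82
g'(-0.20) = 37.19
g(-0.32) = 4.04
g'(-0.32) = 14.37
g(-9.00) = 0.03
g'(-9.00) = 0.01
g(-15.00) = 0.01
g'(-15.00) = 0.00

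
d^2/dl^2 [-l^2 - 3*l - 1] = -2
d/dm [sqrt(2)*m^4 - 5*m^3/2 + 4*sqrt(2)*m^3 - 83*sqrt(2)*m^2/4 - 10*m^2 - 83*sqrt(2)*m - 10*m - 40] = 4*sqrt(2)*m^3 - 15*m^2/2 + 12*sqrt(2)*m^2 - 83*sqrt(2)*m/2 - 20*m - 83*sqrt(2) - 10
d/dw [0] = 0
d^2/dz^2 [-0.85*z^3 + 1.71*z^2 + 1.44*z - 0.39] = 3.42 - 5.1*z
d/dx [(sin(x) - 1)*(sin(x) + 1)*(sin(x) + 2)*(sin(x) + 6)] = 2*(2*sin(x)^3 + 12*sin(x)^2 + 11*sin(x) - 4)*cos(x)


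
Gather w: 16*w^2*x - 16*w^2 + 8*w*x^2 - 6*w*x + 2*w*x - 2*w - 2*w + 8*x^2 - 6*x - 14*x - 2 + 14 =w^2*(16*x - 16) + w*(8*x^2 - 4*x - 4) + 8*x^2 - 20*x + 12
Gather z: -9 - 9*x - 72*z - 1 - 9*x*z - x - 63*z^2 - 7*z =-10*x - 63*z^2 + z*(-9*x - 79) - 10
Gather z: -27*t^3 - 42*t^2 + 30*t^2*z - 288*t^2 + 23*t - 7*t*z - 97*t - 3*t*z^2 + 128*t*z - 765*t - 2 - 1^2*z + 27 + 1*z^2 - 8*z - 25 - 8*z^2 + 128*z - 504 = -27*t^3 - 330*t^2 - 839*t + z^2*(-3*t - 7) + z*(30*t^2 + 121*t + 119) - 504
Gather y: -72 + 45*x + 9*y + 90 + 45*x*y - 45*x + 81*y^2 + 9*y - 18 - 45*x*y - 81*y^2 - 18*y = 0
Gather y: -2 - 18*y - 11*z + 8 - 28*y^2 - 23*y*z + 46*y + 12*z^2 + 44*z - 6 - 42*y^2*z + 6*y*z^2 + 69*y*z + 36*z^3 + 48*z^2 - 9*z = y^2*(-42*z - 28) + y*(6*z^2 + 46*z + 28) + 36*z^3 + 60*z^2 + 24*z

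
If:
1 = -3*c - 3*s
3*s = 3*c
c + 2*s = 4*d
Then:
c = -1/6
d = -1/8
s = -1/6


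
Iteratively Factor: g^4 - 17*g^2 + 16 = (g + 1)*(g^3 - g^2 - 16*g + 16) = (g + 1)*(g + 4)*(g^2 - 5*g + 4) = (g - 4)*(g + 1)*(g + 4)*(g - 1)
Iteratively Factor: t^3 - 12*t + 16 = (t + 4)*(t^2 - 4*t + 4) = (t - 2)*(t + 4)*(t - 2)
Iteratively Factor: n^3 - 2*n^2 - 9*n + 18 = (n - 2)*(n^2 - 9) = (n - 3)*(n - 2)*(n + 3)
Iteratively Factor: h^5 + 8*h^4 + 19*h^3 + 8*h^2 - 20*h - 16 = (h + 1)*(h^4 + 7*h^3 + 12*h^2 - 4*h - 16) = (h + 1)*(h + 2)*(h^3 + 5*h^2 + 2*h - 8) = (h + 1)*(h + 2)*(h + 4)*(h^2 + h - 2) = (h + 1)*(h + 2)^2*(h + 4)*(h - 1)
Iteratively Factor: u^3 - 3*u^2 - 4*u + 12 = (u - 3)*(u^2 - 4) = (u - 3)*(u - 2)*(u + 2)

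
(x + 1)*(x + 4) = x^2 + 5*x + 4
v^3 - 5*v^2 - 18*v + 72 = (v - 6)*(v - 3)*(v + 4)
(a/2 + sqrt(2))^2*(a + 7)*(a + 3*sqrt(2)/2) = a^4/4 + 7*a^3/4 + 11*sqrt(2)*a^3/8 + 5*a^2 + 77*sqrt(2)*a^2/8 + 3*sqrt(2)*a + 35*a + 21*sqrt(2)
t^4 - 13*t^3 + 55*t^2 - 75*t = t*(t - 5)^2*(t - 3)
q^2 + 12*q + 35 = (q + 5)*(q + 7)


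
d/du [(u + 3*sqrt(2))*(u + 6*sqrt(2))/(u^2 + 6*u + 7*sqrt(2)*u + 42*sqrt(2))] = 2*(-sqrt(2)*u^2 + 3*u^2 - 36*u + 42*sqrt(2)*u - 126*sqrt(2) + 270)/(u^4 + 12*u^3 + 14*sqrt(2)*u^3 + 134*u^2 + 168*sqrt(2)*u^2 + 504*sqrt(2)*u + 1176*u + 3528)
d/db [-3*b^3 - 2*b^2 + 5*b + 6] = -9*b^2 - 4*b + 5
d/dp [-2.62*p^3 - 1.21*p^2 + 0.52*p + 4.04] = -7.86*p^2 - 2.42*p + 0.52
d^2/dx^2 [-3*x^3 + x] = -18*x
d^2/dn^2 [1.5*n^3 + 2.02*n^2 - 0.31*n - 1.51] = 9.0*n + 4.04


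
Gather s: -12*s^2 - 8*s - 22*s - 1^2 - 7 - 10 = -12*s^2 - 30*s - 18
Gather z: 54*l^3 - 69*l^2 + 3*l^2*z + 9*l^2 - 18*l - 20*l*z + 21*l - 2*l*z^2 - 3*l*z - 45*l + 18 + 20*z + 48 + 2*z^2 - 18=54*l^3 - 60*l^2 - 42*l + z^2*(2 - 2*l) + z*(3*l^2 - 23*l + 20) + 48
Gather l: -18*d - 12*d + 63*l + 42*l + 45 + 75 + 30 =-30*d + 105*l + 150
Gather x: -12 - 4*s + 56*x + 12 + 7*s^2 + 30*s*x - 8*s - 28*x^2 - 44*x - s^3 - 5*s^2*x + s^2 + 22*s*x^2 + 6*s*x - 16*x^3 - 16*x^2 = -s^3 + 8*s^2 - 12*s - 16*x^3 + x^2*(22*s - 44) + x*(-5*s^2 + 36*s + 12)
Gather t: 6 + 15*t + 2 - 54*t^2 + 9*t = -54*t^2 + 24*t + 8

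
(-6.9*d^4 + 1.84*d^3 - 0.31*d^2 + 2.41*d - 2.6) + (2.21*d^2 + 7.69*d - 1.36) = -6.9*d^4 + 1.84*d^3 + 1.9*d^2 + 10.1*d - 3.96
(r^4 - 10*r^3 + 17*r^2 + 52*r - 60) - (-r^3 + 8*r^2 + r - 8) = r^4 - 9*r^3 + 9*r^2 + 51*r - 52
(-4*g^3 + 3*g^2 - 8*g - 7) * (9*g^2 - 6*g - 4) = -36*g^5 + 51*g^4 - 74*g^3 - 27*g^2 + 74*g + 28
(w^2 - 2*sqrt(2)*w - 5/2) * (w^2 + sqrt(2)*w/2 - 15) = w^4 - 3*sqrt(2)*w^3/2 - 39*w^2/2 + 115*sqrt(2)*w/4 + 75/2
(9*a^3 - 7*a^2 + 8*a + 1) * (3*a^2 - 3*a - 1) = 27*a^5 - 48*a^4 + 36*a^3 - 14*a^2 - 11*a - 1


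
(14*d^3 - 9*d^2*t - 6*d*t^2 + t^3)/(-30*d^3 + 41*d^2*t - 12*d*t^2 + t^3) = (-14*d^2 - 5*d*t + t^2)/(30*d^2 - 11*d*t + t^2)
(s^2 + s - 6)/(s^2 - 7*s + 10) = (s + 3)/(s - 5)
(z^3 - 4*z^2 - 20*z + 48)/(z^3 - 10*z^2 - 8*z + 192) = (z - 2)/(z - 8)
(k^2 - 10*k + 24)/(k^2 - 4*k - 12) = (k - 4)/(k + 2)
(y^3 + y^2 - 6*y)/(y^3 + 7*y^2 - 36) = y/(y + 6)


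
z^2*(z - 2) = z^3 - 2*z^2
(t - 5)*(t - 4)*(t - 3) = t^3 - 12*t^2 + 47*t - 60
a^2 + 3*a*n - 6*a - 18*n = (a - 6)*(a + 3*n)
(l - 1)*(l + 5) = l^2 + 4*l - 5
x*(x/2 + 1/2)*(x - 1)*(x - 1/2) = x^4/2 - x^3/4 - x^2/2 + x/4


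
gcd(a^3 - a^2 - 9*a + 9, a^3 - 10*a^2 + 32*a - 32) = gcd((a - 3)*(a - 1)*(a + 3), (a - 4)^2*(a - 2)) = 1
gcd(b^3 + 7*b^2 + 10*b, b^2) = b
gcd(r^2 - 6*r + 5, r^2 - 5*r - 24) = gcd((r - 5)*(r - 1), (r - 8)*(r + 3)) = 1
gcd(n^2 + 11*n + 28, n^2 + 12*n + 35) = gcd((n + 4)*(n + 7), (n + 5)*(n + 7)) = n + 7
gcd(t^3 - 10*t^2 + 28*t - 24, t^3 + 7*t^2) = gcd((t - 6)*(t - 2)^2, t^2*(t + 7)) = 1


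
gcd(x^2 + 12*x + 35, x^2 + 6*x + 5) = x + 5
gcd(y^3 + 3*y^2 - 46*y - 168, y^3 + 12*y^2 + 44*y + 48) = y^2 + 10*y + 24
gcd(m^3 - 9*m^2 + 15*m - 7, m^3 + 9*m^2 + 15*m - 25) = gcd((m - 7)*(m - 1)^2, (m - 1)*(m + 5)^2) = m - 1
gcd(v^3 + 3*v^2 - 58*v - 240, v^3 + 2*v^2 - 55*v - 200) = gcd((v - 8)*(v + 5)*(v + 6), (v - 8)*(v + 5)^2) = v^2 - 3*v - 40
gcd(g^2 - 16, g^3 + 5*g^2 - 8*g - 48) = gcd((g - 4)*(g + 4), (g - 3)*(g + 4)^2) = g + 4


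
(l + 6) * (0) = 0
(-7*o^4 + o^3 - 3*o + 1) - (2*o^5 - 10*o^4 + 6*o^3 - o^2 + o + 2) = -2*o^5 + 3*o^4 - 5*o^3 + o^2 - 4*o - 1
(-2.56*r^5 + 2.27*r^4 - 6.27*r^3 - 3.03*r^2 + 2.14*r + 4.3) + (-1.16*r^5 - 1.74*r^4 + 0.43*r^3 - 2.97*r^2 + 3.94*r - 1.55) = -3.72*r^5 + 0.53*r^4 - 5.84*r^3 - 6.0*r^2 + 6.08*r + 2.75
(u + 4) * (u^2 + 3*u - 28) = u^3 + 7*u^2 - 16*u - 112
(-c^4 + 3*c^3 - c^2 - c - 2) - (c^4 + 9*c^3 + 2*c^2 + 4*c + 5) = -2*c^4 - 6*c^3 - 3*c^2 - 5*c - 7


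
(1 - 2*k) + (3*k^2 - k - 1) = 3*k^2 - 3*k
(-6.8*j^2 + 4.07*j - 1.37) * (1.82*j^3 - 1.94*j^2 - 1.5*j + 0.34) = -12.376*j^5 + 20.5994*j^4 - 0.189200000000001*j^3 - 5.7592*j^2 + 3.4388*j - 0.4658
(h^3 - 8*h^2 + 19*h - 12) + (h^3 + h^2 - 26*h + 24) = 2*h^3 - 7*h^2 - 7*h + 12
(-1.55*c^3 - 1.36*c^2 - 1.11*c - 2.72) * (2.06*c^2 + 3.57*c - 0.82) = -3.193*c^5 - 8.3351*c^4 - 5.8708*c^3 - 8.4507*c^2 - 8.8002*c + 2.2304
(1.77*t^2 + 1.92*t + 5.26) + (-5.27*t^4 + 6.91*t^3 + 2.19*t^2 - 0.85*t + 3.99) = -5.27*t^4 + 6.91*t^3 + 3.96*t^2 + 1.07*t + 9.25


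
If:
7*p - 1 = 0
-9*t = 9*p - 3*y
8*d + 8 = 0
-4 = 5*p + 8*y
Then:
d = -1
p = 1/7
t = -19/56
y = -33/56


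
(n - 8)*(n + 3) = n^2 - 5*n - 24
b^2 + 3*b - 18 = (b - 3)*(b + 6)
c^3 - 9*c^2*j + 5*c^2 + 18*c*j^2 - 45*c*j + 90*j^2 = (c + 5)*(c - 6*j)*(c - 3*j)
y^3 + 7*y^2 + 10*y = y*(y + 2)*(y + 5)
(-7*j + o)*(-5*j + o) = 35*j^2 - 12*j*o + o^2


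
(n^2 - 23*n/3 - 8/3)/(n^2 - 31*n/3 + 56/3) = (3*n + 1)/(3*n - 7)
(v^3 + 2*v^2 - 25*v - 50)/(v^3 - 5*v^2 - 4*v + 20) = (v + 5)/(v - 2)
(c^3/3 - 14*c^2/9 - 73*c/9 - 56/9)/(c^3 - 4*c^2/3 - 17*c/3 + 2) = (3*c^3 - 14*c^2 - 73*c - 56)/(3*(3*c^3 - 4*c^2 - 17*c + 6))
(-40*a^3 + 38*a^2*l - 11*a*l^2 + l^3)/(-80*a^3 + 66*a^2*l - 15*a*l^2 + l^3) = (4*a - l)/(8*a - l)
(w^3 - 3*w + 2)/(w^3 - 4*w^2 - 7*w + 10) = (w - 1)/(w - 5)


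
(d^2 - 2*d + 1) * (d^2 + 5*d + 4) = d^4 + 3*d^3 - 5*d^2 - 3*d + 4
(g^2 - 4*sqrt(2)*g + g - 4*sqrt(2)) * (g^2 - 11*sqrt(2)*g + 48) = g^4 - 15*sqrt(2)*g^3 + g^3 - 15*sqrt(2)*g^2 + 136*g^2 - 192*sqrt(2)*g + 136*g - 192*sqrt(2)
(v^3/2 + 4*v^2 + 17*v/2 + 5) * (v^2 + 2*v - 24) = v^5/2 + 5*v^4 + 9*v^3/2 - 74*v^2 - 194*v - 120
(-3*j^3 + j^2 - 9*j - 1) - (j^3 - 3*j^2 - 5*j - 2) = -4*j^3 + 4*j^2 - 4*j + 1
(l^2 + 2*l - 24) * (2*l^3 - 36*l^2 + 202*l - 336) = 2*l^5 - 32*l^4 + 82*l^3 + 932*l^2 - 5520*l + 8064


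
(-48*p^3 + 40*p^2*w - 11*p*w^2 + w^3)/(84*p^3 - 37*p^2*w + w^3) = (-4*p + w)/(7*p + w)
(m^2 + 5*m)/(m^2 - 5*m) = (m + 5)/(m - 5)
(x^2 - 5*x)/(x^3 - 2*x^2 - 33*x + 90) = x/(x^2 + 3*x - 18)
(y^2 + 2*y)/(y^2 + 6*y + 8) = y/(y + 4)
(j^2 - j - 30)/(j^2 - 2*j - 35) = (j - 6)/(j - 7)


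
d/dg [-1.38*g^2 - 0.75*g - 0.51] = -2.76*g - 0.75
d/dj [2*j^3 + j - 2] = 6*j^2 + 1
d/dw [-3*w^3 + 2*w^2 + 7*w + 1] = -9*w^2 + 4*w + 7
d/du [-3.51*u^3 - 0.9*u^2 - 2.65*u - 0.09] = -10.53*u^2 - 1.8*u - 2.65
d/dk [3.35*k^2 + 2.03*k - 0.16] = 6.7*k + 2.03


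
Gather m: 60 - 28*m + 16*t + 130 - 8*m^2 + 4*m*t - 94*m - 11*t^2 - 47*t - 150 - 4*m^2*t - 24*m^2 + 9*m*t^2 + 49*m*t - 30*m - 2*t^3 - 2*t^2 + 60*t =m^2*(-4*t - 32) + m*(9*t^2 + 53*t - 152) - 2*t^3 - 13*t^2 + 29*t + 40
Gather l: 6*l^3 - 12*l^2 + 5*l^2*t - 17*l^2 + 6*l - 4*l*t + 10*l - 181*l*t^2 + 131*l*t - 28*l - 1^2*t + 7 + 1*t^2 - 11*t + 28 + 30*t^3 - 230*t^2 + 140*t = 6*l^3 + l^2*(5*t - 29) + l*(-181*t^2 + 127*t - 12) + 30*t^3 - 229*t^2 + 128*t + 35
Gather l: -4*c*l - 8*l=l*(-4*c - 8)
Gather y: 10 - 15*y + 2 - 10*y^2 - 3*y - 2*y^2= -12*y^2 - 18*y + 12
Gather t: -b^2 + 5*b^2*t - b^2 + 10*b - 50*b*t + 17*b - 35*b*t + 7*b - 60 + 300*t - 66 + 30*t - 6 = -2*b^2 + 34*b + t*(5*b^2 - 85*b + 330) - 132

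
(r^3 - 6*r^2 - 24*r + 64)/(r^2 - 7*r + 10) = (r^2 - 4*r - 32)/(r - 5)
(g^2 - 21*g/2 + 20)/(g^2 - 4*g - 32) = (g - 5/2)/(g + 4)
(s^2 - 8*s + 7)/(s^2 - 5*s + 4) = (s - 7)/(s - 4)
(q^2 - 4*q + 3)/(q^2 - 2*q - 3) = (q - 1)/(q + 1)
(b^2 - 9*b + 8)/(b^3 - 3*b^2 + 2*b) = (b - 8)/(b*(b - 2))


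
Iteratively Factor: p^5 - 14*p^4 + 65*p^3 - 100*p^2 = (p)*(p^4 - 14*p^3 + 65*p^2 - 100*p) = p^2*(p^3 - 14*p^2 + 65*p - 100) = p^2*(p - 5)*(p^2 - 9*p + 20) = p^2*(p - 5)^2*(p - 4)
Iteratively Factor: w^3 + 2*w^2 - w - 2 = (w - 1)*(w^2 + 3*w + 2) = (w - 1)*(w + 1)*(w + 2)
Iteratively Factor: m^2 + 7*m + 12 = (m + 3)*(m + 4)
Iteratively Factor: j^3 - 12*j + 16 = (j - 2)*(j^2 + 2*j - 8) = (j - 2)*(j + 4)*(j - 2)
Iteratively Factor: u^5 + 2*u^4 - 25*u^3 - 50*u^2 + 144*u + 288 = (u + 2)*(u^4 - 25*u^2 + 144) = (u - 4)*(u + 2)*(u^3 + 4*u^2 - 9*u - 36) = (u - 4)*(u + 2)*(u + 4)*(u^2 - 9) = (u - 4)*(u - 3)*(u + 2)*(u + 4)*(u + 3)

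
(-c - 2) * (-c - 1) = c^2 + 3*c + 2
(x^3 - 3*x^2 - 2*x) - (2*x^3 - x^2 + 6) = -x^3 - 2*x^2 - 2*x - 6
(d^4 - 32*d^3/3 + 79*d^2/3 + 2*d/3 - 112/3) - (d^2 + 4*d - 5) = d^4 - 32*d^3/3 + 76*d^2/3 - 10*d/3 - 97/3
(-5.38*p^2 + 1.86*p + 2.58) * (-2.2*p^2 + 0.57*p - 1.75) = 11.836*p^4 - 7.1586*p^3 + 4.7992*p^2 - 1.7844*p - 4.515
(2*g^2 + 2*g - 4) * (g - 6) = 2*g^3 - 10*g^2 - 16*g + 24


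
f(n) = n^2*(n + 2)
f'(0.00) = 0.00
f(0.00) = 0.00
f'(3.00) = 39.00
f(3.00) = 45.00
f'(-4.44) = 41.38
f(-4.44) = -48.10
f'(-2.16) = 5.36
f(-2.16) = -0.75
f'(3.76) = 57.45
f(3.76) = 81.43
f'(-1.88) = 3.08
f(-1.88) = 0.42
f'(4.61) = 82.20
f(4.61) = 140.48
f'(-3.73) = 26.82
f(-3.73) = -24.07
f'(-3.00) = 15.00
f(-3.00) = -9.00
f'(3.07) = 40.55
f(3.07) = 47.78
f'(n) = n^2 + 2*n*(n + 2)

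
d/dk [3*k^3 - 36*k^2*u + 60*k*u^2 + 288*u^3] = 9*k^2 - 72*k*u + 60*u^2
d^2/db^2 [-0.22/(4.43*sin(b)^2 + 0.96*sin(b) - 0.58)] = (17.269912*sin(b)^4 + 2.806848*sin(b)^3 - 23.441044*sin(b)^2 - 5.4912*sin(b) - 1.53604)/(4.43*sin(b)^2 + 0.96*sin(b) - 0.58)^3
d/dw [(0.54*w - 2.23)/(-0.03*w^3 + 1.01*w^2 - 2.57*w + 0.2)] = (0.0324*w^3 - 0.7461*w^2 + 4.5046*w - 5.6231)/(0.0009*w^6 - 0.0606*w^5 + 1.1743*w^4 - 5.2034*w^3 + 7.0089*w^2 - 1.028*w + 0.04)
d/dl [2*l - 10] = 2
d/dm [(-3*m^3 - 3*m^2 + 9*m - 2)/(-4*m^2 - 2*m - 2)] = (6*m^4 + 6*m^3 + 30*m^2 - 2*m - 11)/(2*(4*m^4 + 4*m^3 + 5*m^2 + 2*m + 1))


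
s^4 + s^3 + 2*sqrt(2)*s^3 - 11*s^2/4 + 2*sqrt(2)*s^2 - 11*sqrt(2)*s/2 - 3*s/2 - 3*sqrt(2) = (s - 3/2)*(s + 1/2)*(s + 2)*(s + 2*sqrt(2))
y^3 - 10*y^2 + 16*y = y*(y - 8)*(y - 2)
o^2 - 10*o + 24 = (o - 6)*(o - 4)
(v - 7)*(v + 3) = v^2 - 4*v - 21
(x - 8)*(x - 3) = x^2 - 11*x + 24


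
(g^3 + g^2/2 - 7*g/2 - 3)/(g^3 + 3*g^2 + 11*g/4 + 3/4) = 2*(g - 2)/(2*g + 1)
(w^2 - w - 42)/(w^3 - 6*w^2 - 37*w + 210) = 1/(w - 5)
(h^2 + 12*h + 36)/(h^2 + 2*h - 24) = (h + 6)/(h - 4)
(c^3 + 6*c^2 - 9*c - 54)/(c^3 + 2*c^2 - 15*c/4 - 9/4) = 4*(c^2 + 3*c - 18)/(4*c^2 - 4*c - 3)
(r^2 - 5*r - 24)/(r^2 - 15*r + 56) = (r + 3)/(r - 7)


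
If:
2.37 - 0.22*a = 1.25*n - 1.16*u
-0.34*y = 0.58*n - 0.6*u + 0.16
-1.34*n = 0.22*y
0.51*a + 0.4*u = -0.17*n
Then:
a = 0.77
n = 0.61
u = -1.24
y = -3.70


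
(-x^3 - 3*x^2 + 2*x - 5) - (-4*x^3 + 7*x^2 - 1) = 3*x^3 - 10*x^2 + 2*x - 4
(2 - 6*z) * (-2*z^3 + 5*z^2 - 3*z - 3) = 12*z^4 - 34*z^3 + 28*z^2 + 12*z - 6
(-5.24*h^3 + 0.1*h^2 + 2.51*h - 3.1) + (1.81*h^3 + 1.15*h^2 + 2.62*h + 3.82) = -3.43*h^3 + 1.25*h^2 + 5.13*h + 0.72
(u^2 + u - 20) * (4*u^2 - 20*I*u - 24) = 4*u^4 + 4*u^3 - 20*I*u^3 - 104*u^2 - 20*I*u^2 - 24*u + 400*I*u + 480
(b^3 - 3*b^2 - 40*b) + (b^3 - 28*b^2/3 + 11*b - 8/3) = 2*b^3 - 37*b^2/3 - 29*b - 8/3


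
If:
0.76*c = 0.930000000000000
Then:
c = 1.22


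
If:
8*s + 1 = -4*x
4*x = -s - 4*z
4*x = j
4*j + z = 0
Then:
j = -1/121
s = -15/121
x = -1/484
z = 4/121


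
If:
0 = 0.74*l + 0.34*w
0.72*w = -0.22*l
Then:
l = 0.00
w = 0.00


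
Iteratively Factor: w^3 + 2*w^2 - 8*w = (w)*(w^2 + 2*w - 8) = w*(w - 2)*(w + 4)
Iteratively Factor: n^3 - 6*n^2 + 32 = (n - 4)*(n^2 - 2*n - 8) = (n - 4)*(n + 2)*(n - 4)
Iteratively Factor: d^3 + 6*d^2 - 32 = (d + 4)*(d^2 + 2*d - 8) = (d + 4)^2*(d - 2)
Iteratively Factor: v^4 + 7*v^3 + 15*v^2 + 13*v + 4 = (v + 1)*(v^3 + 6*v^2 + 9*v + 4) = (v + 1)^2*(v^2 + 5*v + 4) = (v + 1)^3*(v + 4)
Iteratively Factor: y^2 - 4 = (y + 2)*(y - 2)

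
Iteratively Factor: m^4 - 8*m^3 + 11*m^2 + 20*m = (m)*(m^3 - 8*m^2 + 11*m + 20) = m*(m - 4)*(m^2 - 4*m - 5) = m*(m - 4)*(m + 1)*(m - 5)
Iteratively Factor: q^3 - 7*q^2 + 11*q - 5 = (q - 1)*(q^2 - 6*q + 5) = (q - 5)*(q - 1)*(q - 1)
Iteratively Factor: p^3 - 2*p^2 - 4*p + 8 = (p + 2)*(p^2 - 4*p + 4) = (p - 2)*(p + 2)*(p - 2)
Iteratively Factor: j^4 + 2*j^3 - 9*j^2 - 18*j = (j + 3)*(j^3 - j^2 - 6*j) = (j - 3)*(j + 3)*(j^2 + 2*j) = j*(j - 3)*(j + 3)*(j + 2)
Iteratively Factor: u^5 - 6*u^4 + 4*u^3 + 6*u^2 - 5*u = (u - 1)*(u^4 - 5*u^3 - u^2 + 5*u) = (u - 1)^2*(u^3 - 4*u^2 - 5*u) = (u - 1)^2*(u + 1)*(u^2 - 5*u) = (u - 5)*(u - 1)^2*(u + 1)*(u)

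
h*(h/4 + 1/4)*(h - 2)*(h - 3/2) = h^4/4 - 5*h^3/8 - h^2/8 + 3*h/4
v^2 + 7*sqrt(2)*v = v*(v + 7*sqrt(2))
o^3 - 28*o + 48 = (o - 4)*(o - 2)*(o + 6)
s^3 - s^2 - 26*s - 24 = (s - 6)*(s + 1)*(s + 4)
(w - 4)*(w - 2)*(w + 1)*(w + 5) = w^4 - 23*w^2 + 18*w + 40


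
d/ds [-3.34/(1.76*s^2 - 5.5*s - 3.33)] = (11.7568*s - 18.37)/(-1.76*s^2 + 5.5*s + 3.33)^2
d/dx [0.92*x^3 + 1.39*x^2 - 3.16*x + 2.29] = 2.76*x^2 + 2.78*x - 3.16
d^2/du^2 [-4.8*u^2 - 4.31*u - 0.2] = -9.60000000000000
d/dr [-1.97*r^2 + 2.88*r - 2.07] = 2.88 - 3.94*r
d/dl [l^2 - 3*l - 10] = 2*l - 3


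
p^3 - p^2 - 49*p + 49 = (p - 7)*(p - 1)*(p + 7)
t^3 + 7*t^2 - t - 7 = (t - 1)*(t + 1)*(t + 7)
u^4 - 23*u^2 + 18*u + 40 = (u - 4)*(u - 2)*(u + 1)*(u + 5)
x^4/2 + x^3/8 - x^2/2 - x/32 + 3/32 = (x/2 + 1/4)*(x - 3/4)*(x - 1/2)*(x + 1)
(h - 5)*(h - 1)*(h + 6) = h^3 - 31*h + 30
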